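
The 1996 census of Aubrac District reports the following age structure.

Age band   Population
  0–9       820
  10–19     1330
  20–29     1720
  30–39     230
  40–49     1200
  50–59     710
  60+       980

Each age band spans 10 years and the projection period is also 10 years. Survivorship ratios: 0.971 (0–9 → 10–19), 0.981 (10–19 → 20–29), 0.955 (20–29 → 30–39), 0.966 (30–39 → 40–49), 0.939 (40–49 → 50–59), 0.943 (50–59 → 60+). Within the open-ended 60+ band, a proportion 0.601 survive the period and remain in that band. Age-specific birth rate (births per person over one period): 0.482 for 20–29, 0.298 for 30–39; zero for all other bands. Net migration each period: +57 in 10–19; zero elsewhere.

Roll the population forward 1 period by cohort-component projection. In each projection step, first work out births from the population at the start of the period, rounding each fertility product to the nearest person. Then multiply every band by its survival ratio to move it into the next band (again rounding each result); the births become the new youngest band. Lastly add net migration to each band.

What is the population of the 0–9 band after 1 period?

Let band 1 be 0–9 through band 7 = 60+.
After projecting period 1:
Births: 1720 * 0.482 = 829 ; 230 * 0.298 = 69 → total 898
Band 2: 820 * 0.971 = 796
Band 3: 1330 * 0.981 = 1305
Band 4: 1720 * 0.955 = 1643
Band 5: 230 * 0.966 = 222
Band 6: 1200 * 0.939 = 1127
Band 7: 710 * 0.943 + 980 * 0.601 = 670 + 589 = 1259
Net migration: Band 2 + 57 → 853
Giving 898 / 853 / 1305 / 1643 / 222 / 1127 / 1259.

898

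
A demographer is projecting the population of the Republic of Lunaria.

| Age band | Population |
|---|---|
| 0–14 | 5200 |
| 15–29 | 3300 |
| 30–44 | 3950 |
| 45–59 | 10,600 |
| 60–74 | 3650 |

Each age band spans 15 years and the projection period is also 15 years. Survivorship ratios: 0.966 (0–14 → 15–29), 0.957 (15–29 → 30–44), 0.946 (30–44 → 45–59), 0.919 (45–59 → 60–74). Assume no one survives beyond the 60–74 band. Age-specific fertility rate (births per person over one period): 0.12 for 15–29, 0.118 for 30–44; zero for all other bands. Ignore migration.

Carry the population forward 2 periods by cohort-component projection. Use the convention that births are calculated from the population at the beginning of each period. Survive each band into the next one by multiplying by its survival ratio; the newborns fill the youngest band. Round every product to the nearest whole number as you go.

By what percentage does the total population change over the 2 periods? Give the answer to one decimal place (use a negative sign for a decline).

Numbering the groups 1..5 from youngest to oldest:
Period 1:
Births: 3300 × 0.12 = 396 ; 3950 × 0.118 = 466 ⇒ total 862
Group 2: 5200 × 0.966 = 5023
Group 3: 3300 × 0.957 = 3158
Group 4: 3950 × 0.946 = 3737
Group 5: 10600 × 0.919 = 9741
End of period: [862, 5023, 3158, 3737, 9741]
Period 2:
Births: 5023 × 0.12 = 603 ; 3158 × 0.118 = 373 ⇒ total 976
Group 2: 862 × 0.966 = 833
Group 3: 5023 × 0.957 = 4807
Group 4: 3158 × 0.946 = 2987
Group 5: 3737 × 0.919 = 3434
End of period: [976, 833, 4807, 2987, 3434]
Total: 26700 → 13037; change = -13663; percentage change = -51.2%

-51.2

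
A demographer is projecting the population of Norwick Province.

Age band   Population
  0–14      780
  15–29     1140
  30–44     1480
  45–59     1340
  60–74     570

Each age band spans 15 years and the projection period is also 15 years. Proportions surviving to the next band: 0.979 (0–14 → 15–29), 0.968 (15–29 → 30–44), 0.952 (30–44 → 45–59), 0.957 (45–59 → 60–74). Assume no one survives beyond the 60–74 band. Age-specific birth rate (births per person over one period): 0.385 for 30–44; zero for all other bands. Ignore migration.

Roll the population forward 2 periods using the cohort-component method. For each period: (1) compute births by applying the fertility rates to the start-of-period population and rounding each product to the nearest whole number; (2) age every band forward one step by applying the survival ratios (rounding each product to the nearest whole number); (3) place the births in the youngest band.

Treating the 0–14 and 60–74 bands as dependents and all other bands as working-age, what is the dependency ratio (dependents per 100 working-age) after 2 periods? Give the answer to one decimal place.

75.5

After projecting period 1:
Births: 1480 × 0.385 = 570
15–29: 780 × 0.979 = 764
30–44: 1140 × 0.968 = 1104
45–59: 1480 × 0.952 = 1409
60–74: 1340 × 0.957 = 1282
Population now: 0–14=570, 15–29=764, 30–44=1104, 45–59=1409, 60–74=1282
After projecting period 2:
Births: 1104 × 0.385 = 425
15–29: 570 × 0.979 = 558
30–44: 764 × 0.968 = 740
45–59: 1104 × 0.952 = 1051
60–74: 1409 × 0.957 = 1348
Population now: 0–14=425, 15–29=558, 30–44=740, 45–59=1051, 60–74=1348
Dependents (band 0–14 + band 60–74) = 425 + 1348 = 1773; working-age = 2349; ratio = 1773/2349 × 100 = 75.5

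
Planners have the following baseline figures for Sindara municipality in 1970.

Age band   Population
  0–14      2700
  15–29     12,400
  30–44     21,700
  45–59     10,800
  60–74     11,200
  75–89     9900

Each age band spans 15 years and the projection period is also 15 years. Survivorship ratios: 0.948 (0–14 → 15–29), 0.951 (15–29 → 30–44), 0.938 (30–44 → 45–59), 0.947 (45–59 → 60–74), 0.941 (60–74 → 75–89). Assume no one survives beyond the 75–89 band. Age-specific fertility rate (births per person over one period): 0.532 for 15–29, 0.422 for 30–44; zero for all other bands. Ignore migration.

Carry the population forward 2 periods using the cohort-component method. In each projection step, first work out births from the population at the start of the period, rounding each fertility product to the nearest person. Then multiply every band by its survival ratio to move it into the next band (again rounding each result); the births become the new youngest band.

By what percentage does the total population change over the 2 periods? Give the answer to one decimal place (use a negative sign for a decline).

Numbering the bands 1..6 from youngest to oldest:
Period 1.
Births: 12400 × 0.532 = 6597  |  21700 × 0.422 = 9157 — total 15754
Band 2: 2700 × 0.948 = 2560
Band 3: 12400 × 0.951 = 11792
Band 4: 21700 × 0.938 = 20355
Band 5: 10800 × 0.947 = 10228
Band 6: 11200 × 0.941 = 10539
Population now: 0–14=15754, 15–29=2560, 30–44=11792, 45–59=20355, 60–74=10228, 75–89=10539
Period 2.
Births: 2560 × 0.532 = 1362  |  11792 × 0.422 = 4976 — total 6338
Band 2: 15754 × 0.948 = 14935
Band 3: 2560 × 0.951 = 2435
Band 4: 11792 × 0.938 = 11061
Band 5: 20355 × 0.947 = 19276
Band 6: 10228 × 0.941 = 9625
Population now: 0–14=6338, 15–29=14935, 30–44=2435, 45–59=11061, 60–74=19276, 75–89=9625
Total: 68700 → 63670; change = -5030; percentage change = -7.3%

-7.3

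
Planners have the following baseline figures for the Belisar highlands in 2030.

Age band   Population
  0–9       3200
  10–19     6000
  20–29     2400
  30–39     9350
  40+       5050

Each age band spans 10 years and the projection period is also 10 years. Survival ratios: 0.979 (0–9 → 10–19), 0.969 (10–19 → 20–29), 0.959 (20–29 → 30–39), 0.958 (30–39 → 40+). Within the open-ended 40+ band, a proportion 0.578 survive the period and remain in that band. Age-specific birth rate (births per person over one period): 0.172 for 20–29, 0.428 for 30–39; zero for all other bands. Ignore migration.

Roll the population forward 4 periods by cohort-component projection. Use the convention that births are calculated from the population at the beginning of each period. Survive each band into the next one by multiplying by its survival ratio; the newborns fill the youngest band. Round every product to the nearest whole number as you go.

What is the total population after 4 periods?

(Bands numbered youngest = 1 to oldest = 5.)
[period 1]
Births: 2400 * 0.172 = 413 ; 9350 * 0.428 = 4002 — total 4415
Band 2: 3200 * 0.979 = 3133
Band 3: 6000 * 0.969 = 5814
Band 4: 2400 * 0.959 = 2302
Band 5: 9350 * 0.958 + 5050 * 0.578 = 8957 + 2919 = 11876
Giving 4415 / 3133 / 5814 / 2302 / 11876.
[period 2]
Births: 5814 * 0.172 = 1000 ; 2302 * 0.428 = 985 — total 1985
Band 2: 4415 * 0.979 = 4322
Band 3: 3133 * 0.969 = 3036
Band 4: 5814 * 0.959 = 5576
Band 5: 2302 * 0.958 + 11876 * 0.578 = 2205 + 6864 = 9069
Giving 1985 / 4322 / 3036 / 5576 / 9069.
[period 3]
Births: 3036 * 0.172 = 522 ; 5576 * 0.428 = 2387 — total 2909
Band 2: 1985 * 0.979 = 1943
Band 3: 4322 * 0.969 = 4188
Band 4: 3036 * 0.959 = 2912
Band 5: 5576 * 0.958 + 9069 * 0.578 = 5342 + 5242 = 10584
Giving 2909 / 1943 / 4188 / 2912 / 10584.
[period 4]
Births: 4188 * 0.172 = 720 ; 2912 * 0.428 = 1246 — total 1966
Band 2: 2909 * 0.979 = 2848
Band 3: 1943 * 0.969 = 1883
Band 4: 4188 * 0.959 = 4016
Band 5: 2912 * 0.958 + 10584 * 0.578 = 2790 + 6118 = 8908
Giving 1966 / 2848 / 1883 / 4016 / 8908.
Total after period 4: 1966 + 2848 + 1883 + 4016 + 8908 = 19621

19621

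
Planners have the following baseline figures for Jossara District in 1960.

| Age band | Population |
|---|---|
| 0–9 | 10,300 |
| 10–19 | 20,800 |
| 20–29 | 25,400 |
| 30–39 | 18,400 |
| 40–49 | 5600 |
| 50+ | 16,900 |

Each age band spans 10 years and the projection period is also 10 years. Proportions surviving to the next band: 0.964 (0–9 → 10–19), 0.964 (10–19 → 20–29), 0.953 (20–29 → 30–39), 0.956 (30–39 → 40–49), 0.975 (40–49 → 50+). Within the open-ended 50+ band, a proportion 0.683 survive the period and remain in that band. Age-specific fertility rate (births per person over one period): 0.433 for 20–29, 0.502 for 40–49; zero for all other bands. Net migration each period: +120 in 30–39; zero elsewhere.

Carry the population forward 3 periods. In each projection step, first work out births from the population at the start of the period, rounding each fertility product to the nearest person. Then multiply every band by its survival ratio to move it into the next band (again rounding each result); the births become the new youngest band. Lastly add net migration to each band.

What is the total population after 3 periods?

115480

Let group 1 be 0–9 through group 6 = 50+.
After projecting period 1:
Births: 25400 × 0.433 = 10998 ; 5600 × 0.502 = 2811 → total 13809
Group 2: 10300 × 0.964 = 9929
Group 3: 20800 × 0.964 = 20051
Group 4: 25400 × 0.953 = 24206
Group 5: 18400 × 0.956 = 17590
Group 6: 5600 × 0.975 + 16900 × 0.683 = 5460 + 11543 = 17003
Net migration: Group 4 + 120 → 24326
End of period: [13809, 9929, 20051, 24326, 17590, 17003]
After projecting period 2:
Births: 20051 × 0.433 = 8682 ; 17590 × 0.502 = 8830 → total 17512
Group 2: 13809 × 0.964 = 13312
Group 3: 9929 × 0.964 = 9572
Group 4: 20051 × 0.953 = 19109
Group 5: 24326 × 0.956 = 23256
Group 6: 17590 × 0.975 + 17003 × 0.683 = 17150 + 11613 = 28763
Net migration: Group 4 + 120 → 19229
End of period: [17512, 13312, 9572, 19229, 23256, 28763]
After projecting period 3:
Births: 9572 × 0.433 = 4145 ; 23256 × 0.502 = 11675 → total 15820
Group 2: 17512 × 0.964 = 16882
Group 3: 13312 × 0.964 = 12833
Group 4: 9572 × 0.953 = 9122
Group 5: 19229 × 0.956 = 18383
Group 6: 23256 × 0.975 + 28763 × 0.683 = 22675 + 19645 = 42320
Net migration: Group 4 + 120 → 9242
End of period: [15820, 16882, 12833, 9242, 18383, 42320]
Total after period 3: 15820 + 16882 + 12833 + 9242 + 18383 + 42320 = 115480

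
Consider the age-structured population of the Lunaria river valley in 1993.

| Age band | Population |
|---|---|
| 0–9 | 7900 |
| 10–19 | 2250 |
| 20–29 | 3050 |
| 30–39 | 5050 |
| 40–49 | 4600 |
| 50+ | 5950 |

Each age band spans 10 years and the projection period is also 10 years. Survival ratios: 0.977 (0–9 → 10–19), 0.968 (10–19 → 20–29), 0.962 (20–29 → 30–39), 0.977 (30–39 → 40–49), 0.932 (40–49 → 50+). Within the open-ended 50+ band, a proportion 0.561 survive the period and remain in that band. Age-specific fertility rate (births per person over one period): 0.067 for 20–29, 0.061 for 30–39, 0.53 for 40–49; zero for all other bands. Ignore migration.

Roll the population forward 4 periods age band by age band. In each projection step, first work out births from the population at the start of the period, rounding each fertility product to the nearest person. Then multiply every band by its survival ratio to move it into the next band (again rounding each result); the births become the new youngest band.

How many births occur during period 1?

2950

[period 1]
Births: 3050 × 0.067 = 204  |  5050 × 0.061 = 308  |  4600 × 0.53 = 2438 — total 2950
10–19: 7900 × 0.977 = 7718
20–29: 2250 × 0.968 = 2178
30–39: 3050 × 0.962 = 2934
40–49: 5050 × 0.977 = 4934
50+: 4600 × 0.932 + 5950 × 0.561 = 4287 + 3338 = 7625
→ [2950, 7718, 2178, 2934, 4934, 7625]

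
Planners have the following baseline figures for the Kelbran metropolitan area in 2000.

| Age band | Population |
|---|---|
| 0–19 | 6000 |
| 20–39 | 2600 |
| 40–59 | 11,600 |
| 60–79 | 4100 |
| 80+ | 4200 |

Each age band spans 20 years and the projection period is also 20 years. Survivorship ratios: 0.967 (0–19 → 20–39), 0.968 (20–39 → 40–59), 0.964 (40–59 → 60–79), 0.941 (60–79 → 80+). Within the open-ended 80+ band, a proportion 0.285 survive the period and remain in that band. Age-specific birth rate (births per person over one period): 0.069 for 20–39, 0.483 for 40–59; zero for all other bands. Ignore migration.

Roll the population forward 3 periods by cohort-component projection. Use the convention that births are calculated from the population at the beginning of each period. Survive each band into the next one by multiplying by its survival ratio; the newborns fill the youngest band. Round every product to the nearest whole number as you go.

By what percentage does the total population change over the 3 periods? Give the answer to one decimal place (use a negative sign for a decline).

-25.7

— Period 1 —
Births: 2600 × 0.069 = 179  |  11600 × 0.483 = 5603 → total 5782
20–39: 6000 × 0.967 = 5802
40–59: 2600 × 0.968 = 2517
60–79: 11600 × 0.964 = 11182
80+: 4100 × 0.941 + 4200 × 0.285 = 3858 + 1197 = 5055
Giving 5782 / 5802 / 2517 / 11182 / 5055.
— Period 2 —
Births: 5802 × 0.069 = 400  |  2517 × 0.483 = 1216 → total 1616
20–39: 5782 × 0.967 = 5591
40–59: 5802 × 0.968 = 5616
60–79: 2517 × 0.964 = 2426
80+: 11182 × 0.941 + 5055 × 0.285 = 10522 + 1441 = 11963
Giving 1616 / 5591 / 5616 / 2426 / 11963.
— Period 3 —
Births: 5591 × 0.069 = 386  |  5616 × 0.483 = 2713 → total 3099
20–39: 1616 × 0.967 = 1563
40–59: 5591 × 0.968 = 5412
60–79: 5616 × 0.964 = 5414
80+: 2426 × 0.941 + 11963 × 0.285 = 2283 + 3409 = 5692
Giving 3099 / 1563 / 5412 / 5414 / 5692.
Total: 28500 → 21180; change = -7320; percentage change = -25.7%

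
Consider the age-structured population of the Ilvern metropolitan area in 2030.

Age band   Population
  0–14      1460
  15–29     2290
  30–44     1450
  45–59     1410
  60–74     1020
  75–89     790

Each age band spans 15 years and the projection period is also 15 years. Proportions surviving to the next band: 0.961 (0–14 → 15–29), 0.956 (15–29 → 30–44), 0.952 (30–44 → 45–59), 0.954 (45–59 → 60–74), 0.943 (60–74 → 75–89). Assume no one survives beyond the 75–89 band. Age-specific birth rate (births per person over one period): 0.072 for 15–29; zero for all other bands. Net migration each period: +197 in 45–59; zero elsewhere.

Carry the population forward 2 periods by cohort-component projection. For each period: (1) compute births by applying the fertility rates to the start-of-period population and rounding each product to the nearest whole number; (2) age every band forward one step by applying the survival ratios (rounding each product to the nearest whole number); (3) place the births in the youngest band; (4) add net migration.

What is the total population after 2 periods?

6654

[period 1]
Births: 2290 * 0.072 = 165
15–29: 1460 * 0.961 = 1403
30–44: 2290 * 0.956 = 2189
45–59: 1450 * 0.952 = 1380
60–74: 1410 * 0.954 = 1345
75–89: 1020 * 0.943 = 962
Net migration: 45–59 + 197 → 1577
Population now: 0–14=165, 15–29=1403, 30–44=2189, 45–59=1577, 60–74=1345, 75–89=962
[period 2]
Births: 1403 * 0.072 = 101
15–29: 165 * 0.961 = 159
30–44: 1403 * 0.956 = 1341
45–59: 2189 * 0.952 = 2084
60–74: 1577 * 0.954 = 1504
75–89: 1345 * 0.943 = 1268
Net migration: 45–59 + 197 → 2281
Population now: 0–14=101, 15–29=159, 30–44=1341, 45–59=2281, 60–74=1504, 75–89=1268
Total after period 2: 101 + 159 + 1341 + 2281 + 1504 + 1268 = 6654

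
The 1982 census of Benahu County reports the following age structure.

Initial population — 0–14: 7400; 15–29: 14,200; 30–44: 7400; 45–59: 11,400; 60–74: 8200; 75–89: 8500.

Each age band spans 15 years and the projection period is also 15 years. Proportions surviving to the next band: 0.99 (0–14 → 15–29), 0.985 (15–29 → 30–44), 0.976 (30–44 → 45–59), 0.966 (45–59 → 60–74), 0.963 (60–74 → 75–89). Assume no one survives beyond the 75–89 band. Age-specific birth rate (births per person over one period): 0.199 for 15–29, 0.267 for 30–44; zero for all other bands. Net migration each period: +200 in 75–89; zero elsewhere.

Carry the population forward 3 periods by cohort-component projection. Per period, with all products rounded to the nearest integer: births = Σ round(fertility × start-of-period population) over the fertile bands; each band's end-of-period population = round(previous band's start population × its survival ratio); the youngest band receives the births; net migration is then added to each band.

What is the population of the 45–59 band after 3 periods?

7043

Period 1:
Births: 14200 × 0.199 = 2826  |  7400 × 0.267 = 1976 → 4802
15–29: 7400 × 0.99 = 7326
30–44: 14200 × 0.985 = 13987
45–59: 7400 × 0.976 = 7222
60–74: 11400 × 0.966 = 11012
75–89: 8200 × 0.963 = 7897
Net migration: 75–89 + 200 → 8097
End of period: [4802, 7326, 13987, 7222, 11012, 8097]
Period 2:
Births: 7326 × 0.199 = 1458  |  13987 × 0.267 = 3735 → 5193
15–29: 4802 × 0.99 = 4754
30–44: 7326 × 0.985 = 7216
45–59: 13987 × 0.976 = 13651
60–74: 7222 × 0.966 = 6976
75–89: 11012 × 0.963 = 10605
Net migration: 75–89 + 200 → 10805
End of period: [5193, 4754, 7216, 13651, 6976, 10805]
Period 3:
Births: 4754 × 0.199 = 946  |  7216 × 0.267 = 1927 → 2873
15–29: 5193 × 0.99 = 5141
30–44: 4754 × 0.985 = 4683
45–59: 7216 × 0.976 = 7043
60–74: 13651 × 0.966 = 13187
75–89: 6976 × 0.963 = 6718
Net migration: 75–89 + 200 → 6918
End of period: [2873, 5141, 4683, 7043, 13187, 6918]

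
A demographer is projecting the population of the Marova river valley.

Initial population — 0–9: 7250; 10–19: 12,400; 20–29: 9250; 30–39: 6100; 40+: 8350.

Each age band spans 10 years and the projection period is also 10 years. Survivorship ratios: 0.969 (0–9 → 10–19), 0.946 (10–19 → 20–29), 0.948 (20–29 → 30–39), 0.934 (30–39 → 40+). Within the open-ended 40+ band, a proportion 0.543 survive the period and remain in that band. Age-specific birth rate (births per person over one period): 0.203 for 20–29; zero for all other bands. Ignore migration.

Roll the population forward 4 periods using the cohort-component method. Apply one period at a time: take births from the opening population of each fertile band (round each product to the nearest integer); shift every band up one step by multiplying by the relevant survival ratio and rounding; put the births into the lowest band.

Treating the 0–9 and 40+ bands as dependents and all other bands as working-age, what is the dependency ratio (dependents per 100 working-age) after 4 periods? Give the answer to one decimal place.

311.0

Let band 1 be 0–9 through band 5 = 40+.
Period 1.
Births: 9250 × 0.203 = 1878
Band 2: 7250 × 0.969 = 7025
Band 3: 12400 × 0.946 = 11730
Band 4: 9250 × 0.948 = 8769
Band 5: 6100 × 0.934 + 8350 × 0.543 = 5697 + 4534 = 10231
Population now: 0–9=1878, 10–19=7025, 20–29=11730, 30–39=8769, 40+=10231
Period 2.
Births: 11730 × 0.203 = 2381
Band 2: 1878 × 0.969 = 1820
Band 3: 7025 × 0.946 = 6646
Band 4: 11730 × 0.948 = 11120
Band 5: 8769 × 0.934 + 10231 × 0.543 = 8190 + 5555 = 13745
Population now: 0–9=2381, 10–19=1820, 20–29=6646, 30–39=11120, 40+=13745
Period 3.
Births: 6646 × 0.203 = 1349
Band 2: 2381 × 0.969 = 2307
Band 3: 1820 × 0.946 = 1722
Band 4: 6646 × 0.948 = 6300
Band 5: 11120 × 0.934 + 13745 × 0.543 = 10386 + 7464 = 17850
Population now: 0–9=1349, 10–19=2307, 20–29=1722, 30–39=6300, 40+=17850
Period 4.
Births: 1722 × 0.203 = 350
Band 2: 1349 × 0.969 = 1307
Band 3: 2307 × 0.946 = 2182
Band 4: 1722 × 0.948 = 1632
Band 5: 6300 × 0.934 + 17850 × 0.543 = 5884 + 9693 = 15577
Population now: 0–9=350, 10–19=1307, 20–29=2182, 30–39=1632, 40+=15577
Dependents (band 0–9 + band 40+) = 350 + 15577 = 15927; working-age = 5121; ratio = 15927/5121 × 100 = 311.0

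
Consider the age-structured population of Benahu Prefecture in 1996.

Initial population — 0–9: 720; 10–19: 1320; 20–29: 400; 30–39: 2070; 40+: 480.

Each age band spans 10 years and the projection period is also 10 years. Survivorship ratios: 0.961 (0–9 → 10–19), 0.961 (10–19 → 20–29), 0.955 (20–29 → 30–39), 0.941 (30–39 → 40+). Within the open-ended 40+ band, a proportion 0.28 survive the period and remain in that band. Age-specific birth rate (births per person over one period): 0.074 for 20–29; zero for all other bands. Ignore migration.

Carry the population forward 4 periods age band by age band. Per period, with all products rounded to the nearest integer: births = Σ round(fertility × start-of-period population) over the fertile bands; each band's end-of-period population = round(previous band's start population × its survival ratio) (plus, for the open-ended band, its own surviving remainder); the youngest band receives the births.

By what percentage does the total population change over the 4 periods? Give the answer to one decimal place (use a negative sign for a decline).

Let group 1 be 0–9 through group 5 = 40+.
— Period 1 —
Births: 400 * 0.074 = 30
Group 2: 720 * 0.961 = 692
Group 3: 1320 * 0.961 = 1269
Group 4: 400 * 0.955 = 382
Group 5: 2070 * 0.941 + 480 * 0.28 = 1948 + 134 = 2082
→ [30, 692, 1269, 382, 2082]
— Period 2 —
Births: 1269 * 0.074 = 94
Group 2: 30 * 0.961 = 29
Group 3: 692 * 0.961 = 665
Group 4: 1269 * 0.955 = 1212
Group 5: 382 * 0.941 + 2082 * 0.28 = 359 + 583 = 942
→ [94, 29, 665, 1212, 942]
— Period 3 —
Births: 665 * 0.074 = 49
Group 2: 94 * 0.961 = 90
Group 3: 29 * 0.961 = 28
Group 4: 665 * 0.955 = 635
Group 5: 1212 * 0.941 + 942 * 0.28 = 1140 + 264 = 1404
→ [49, 90, 28, 635, 1404]
— Period 4 —
Births: 28 * 0.074 = 2
Group 2: 49 * 0.961 = 47
Group 3: 90 * 0.961 = 86
Group 4: 28 * 0.955 = 27
Group 5: 635 * 0.941 + 1404 * 0.28 = 598 + 393 = 991
→ [2, 47, 86, 27, 991]
Total: 4990 → 1153; change = -3837; percentage change = -76.9%

-76.9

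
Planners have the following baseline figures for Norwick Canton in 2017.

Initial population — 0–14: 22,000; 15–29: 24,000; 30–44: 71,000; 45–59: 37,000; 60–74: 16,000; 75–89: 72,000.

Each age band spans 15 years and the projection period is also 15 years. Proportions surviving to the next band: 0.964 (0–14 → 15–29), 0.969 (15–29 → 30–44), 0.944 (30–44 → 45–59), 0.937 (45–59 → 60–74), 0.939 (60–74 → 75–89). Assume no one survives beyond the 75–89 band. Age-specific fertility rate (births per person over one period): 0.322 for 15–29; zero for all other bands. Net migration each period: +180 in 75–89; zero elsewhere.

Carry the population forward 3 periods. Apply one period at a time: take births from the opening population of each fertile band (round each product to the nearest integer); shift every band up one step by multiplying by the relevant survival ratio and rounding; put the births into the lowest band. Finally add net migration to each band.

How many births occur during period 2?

6829

[period 1]
Births: 24000 * 0.322 = 7728
15–29: 22000 * 0.964 = 21208
30–44: 24000 * 0.969 = 23256
45–59: 71000 * 0.944 = 67024
60–74: 37000 * 0.937 = 34669
75–89: 16000 * 0.939 = 15024
Net migration: 75–89 + 180 → 15204
Population now: 0–14=7728, 15–29=21208, 30–44=23256, 45–59=67024, 60–74=34669, 75–89=15204
[period 2]
Births: 21208 * 0.322 = 6829
15–29: 7728 * 0.964 = 7450
30–44: 21208 * 0.969 = 20551
45–59: 23256 * 0.944 = 21954
60–74: 67024 * 0.937 = 62801
75–89: 34669 * 0.939 = 32554
Net migration: 75–89 + 180 → 32734
Population now: 0–14=6829, 15–29=7450, 30–44=20551, 45–59=21954, 60–74=62801, 75–89=32734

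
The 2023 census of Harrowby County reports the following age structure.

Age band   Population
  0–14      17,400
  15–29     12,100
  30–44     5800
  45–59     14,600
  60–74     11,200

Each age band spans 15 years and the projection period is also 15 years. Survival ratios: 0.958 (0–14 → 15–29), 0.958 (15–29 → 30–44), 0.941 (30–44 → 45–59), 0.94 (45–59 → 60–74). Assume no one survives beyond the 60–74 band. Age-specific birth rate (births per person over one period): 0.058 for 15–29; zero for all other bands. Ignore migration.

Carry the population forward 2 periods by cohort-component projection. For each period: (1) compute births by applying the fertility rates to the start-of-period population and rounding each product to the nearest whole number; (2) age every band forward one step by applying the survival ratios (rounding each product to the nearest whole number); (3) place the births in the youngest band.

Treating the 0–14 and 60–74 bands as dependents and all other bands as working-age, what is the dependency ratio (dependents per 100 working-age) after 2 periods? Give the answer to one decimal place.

After projecting period 1:
Births: 12100 × 0.058 = 702
15–29: 17400 × 0.958 = 16669
30–44: 12100 × 0.958 = 11592
45–59: 5800 × 0.941 = 5458
60–74: 14600 × 0.94 = 13724
Giving 702 / 16669 / 11592 / 5458 / 13724.
After projecting period 2:
Births: 16669 × 0.058 = 967
15–29: 702 × 0.958 = 673
30–44: 16669 × 0.958 = 15969
45–59: 11592 × 0.941 = 10908
60–74: 5458 × 0.94 = 5131
Giving 967 / 673 / 15969 / 10908 / 5131.
Dependents (band 0–14 + band 60–74) = 967 + 5131 = 6098; working-age = 27550; ratio = 6098/27550 × 100 = 22.1

22.1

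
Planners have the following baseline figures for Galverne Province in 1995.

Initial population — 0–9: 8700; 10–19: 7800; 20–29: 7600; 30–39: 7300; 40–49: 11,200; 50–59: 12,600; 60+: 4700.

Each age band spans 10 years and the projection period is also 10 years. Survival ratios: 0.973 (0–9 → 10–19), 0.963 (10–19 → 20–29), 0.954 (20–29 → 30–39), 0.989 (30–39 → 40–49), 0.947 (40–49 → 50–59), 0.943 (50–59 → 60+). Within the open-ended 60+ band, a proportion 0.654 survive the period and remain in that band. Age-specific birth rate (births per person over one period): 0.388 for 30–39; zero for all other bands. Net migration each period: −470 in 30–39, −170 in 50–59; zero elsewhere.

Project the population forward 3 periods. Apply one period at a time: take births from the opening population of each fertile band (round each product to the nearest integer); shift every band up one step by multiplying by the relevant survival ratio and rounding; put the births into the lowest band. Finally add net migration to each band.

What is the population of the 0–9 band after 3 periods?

2598

Call the groups 1 to 7, youngest first.
Period 1.
Births: 7300 × 0.388 = 2832
Group 2: 8700 × 0.973 = 8465
Group 3: 7800 × 0.963 = 7511
Group 4: 7600 × 0.954 = 7250
Group 5: 7300 × 0.989 = 7220
Group 6: 11200 × 0.947 = 10606
Group 7: 12600 × 0.943 + 4700 × 0.654 = 11882 + 3074 = 14956
Net migration: Group 4 − 470 → 6780; Group 6 − 170 → 10436
Population now: 0–9=2832, 10–19=8465, 20–29=7511, 30–39=6780, 40–49=7220, 50–59=10436, 60+=14956
Period 2.
Births: 6780 × 0.388 = 2631
Group 2: 2832 × 0.973 = 2756
Group 3: 8465 × 0.963 = 8152
Group 4: 7511 × 0.954 = 7165
Group 5: 6780 × 0.989 = 6705
Group 6: 7220 × 0.947 = 6837
Group 7: 10436 × 0.943 + 14956 × 0.654 = 9841 + 9781 = 19622
Net migration: Group 4 − 470 → 6695; Group 6 − 170 → 6667
Population now: 0–9=2631, 10–19=2756, 20–29=8152, 30–39=6695, 40–49=6705, 50–59=6667, 60+=19622
Period 3.
Births: 6695 × 0.388 = 2598
Group 2: 2631 × 0.973 = 2560
Group 3: 2756 × 0.963 = 2654
Group 4: 8152 × 0.954 = 7777
Group 5: 6695 × 0.989 = 6621
Group 6: 6705 × 0.947 = 6350
Group 7: 6667 × 0.943 + 19622 × 0.654 = 6287 + 12833 = 19120
Net migration: Group 4 − 470 → 7307; Group 6 − 170 → 6180
Population now: 0–9=2598, 10–19=2560, 20–29=2654, 30–39=7307, 40–49=6621, 50–59=6180, 60+=19120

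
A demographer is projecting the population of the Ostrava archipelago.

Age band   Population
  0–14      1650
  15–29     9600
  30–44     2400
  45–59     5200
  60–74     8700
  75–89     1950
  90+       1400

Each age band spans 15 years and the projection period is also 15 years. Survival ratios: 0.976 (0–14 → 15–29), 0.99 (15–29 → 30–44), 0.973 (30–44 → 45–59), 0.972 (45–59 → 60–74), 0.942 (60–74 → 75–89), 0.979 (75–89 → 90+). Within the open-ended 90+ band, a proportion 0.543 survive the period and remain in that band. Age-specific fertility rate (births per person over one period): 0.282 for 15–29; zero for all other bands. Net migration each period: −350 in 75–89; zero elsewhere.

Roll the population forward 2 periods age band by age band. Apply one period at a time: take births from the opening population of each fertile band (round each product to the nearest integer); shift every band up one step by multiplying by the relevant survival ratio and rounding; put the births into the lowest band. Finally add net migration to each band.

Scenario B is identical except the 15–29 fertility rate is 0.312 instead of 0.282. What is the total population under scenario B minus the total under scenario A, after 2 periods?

329

(Groups numbered youngest = 1 to oldest = 7.)
[period 1]
Births: 9600 × 0.282 = 2707
Group 2: 1650 × 0.976 = 1610
Group 3: 9600 × 0.99 = 9504
Group 4: 2400 × 0.973 = 2335
Group 5: 5200 × 0.972 = 5054
Group 6: 8700 × 0.942 = 8195
Group 7: 1950 × 0.979 + 1400 × 0.543 = 1909 + 760 = 2669
Net migration: Group 6 − 350 → 7845
Giving 2707 / 1610 / 9504 / 2335 / 5054 / 7845 / 2669.
[period 2]
Births: 1610 × 0.282 = 454
Group 2: 2707 × 0.976 = 2642
Group 3: 1610 × 0.99 = 1594
Group 4: 9504 × 0.973 = 9247
Group 5: 2335 × 0.972 = 2270
Group 6: 5054 × 0.942 = 4761
Group 7: 7845 × 0.979 + 2669 × 0.543 = 7680 + 1449 = 9129
Net migration: Group 6 − 350 → 4411
Giving 454 / 2642 / 1594 / 9247 / 2270 / 4411 / 9129.
Scenario A total after 2 periods: 29747
Scenario B projection —
[period 1]
Births: 9600 × 0.312 = 2995
Group 2: 1650 × 0.976 = 1610
Group 3: 9600 × 0.99 = 9504
Group 4: 2400 × 0.973 = 2335
Group 5: 5200 × 0.972 = 5054
Group 6: 8700 × 0.942 = 8195
Group 7: 1950 × 0.979 + 1400 × 0.543 = 1909 + 760 = 2669
Net migration: Group 6 − 350 → 7845
Giving 2995 / 1610 / 9504 / 2335 / 5054 / 7845 / 2669.
[period 2]
Births: 1610 × 0.312 = 502
Group 2: 2995 × 0.976 = 2923
Group 3: 1610 × 0.99 = 1594
Group 4: 9504 × 0.973 = 9247
Group 5: 2335 × 0.972 = 2270
Group 6: 5054 × 0.942 = 4761
Group 7: 7845 × 0.979 + 2669 × 0.543 = 7680 + 1449 = 9129
Net migration: Group 6 − 350 → 4411
Giving 502 / 2923 / 1594 / 9247 / 2270 / 4411 / 9129.
Scenario B total after 2 periods: 30076
Difference B − A = 30076 − 29747 = 329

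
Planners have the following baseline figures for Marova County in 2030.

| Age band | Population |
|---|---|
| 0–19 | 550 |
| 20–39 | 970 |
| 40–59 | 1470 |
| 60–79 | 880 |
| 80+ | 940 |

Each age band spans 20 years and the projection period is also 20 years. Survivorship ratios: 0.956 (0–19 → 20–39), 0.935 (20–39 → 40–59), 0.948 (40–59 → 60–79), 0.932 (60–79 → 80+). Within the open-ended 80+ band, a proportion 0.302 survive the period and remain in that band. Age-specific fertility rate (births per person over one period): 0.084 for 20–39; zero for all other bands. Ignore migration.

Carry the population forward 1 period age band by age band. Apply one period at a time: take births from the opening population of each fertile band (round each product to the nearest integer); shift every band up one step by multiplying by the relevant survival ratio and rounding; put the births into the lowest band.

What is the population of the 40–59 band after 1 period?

907

(Groups numbered youngest = 1 to oldest = 5.)
[period 1]
Births: 970 * 0.084 = 81
Group 2: 550 * 0.956 = 526
Group 3: 970 * 0.935 = 907
Group 4: 1470 * 0.948 = 1394
Group 5: 880 * 0.932 + 940 * 0.302 = 820 + 284 = 1104
Giving 81 / 526 / 907 / 1394 / 1104.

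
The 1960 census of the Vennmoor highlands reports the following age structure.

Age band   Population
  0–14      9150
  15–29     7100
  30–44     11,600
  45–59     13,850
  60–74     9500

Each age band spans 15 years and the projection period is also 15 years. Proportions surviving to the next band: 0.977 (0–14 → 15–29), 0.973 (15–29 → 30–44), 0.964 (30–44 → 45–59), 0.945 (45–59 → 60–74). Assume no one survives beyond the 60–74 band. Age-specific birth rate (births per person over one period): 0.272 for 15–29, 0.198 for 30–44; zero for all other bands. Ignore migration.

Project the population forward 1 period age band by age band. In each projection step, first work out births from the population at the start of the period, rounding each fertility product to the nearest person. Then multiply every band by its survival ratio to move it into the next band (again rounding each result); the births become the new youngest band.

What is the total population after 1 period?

Period 1:
Births: 7100 * 0.272 = 1931, 11600 * 0.198 = 2297 ⇒ total 4228
15–29: 9150 * 0.977 = 8940
30–44: 7100 * 0.973 = 6908
45–59: 11600 * 0.964 = 11182
60–74: 13850 * 0.945 = 13088
Population now: 0–14=4228, 15–29=8940, 30–44=6908, 45–59=11182, 60–74=13088
Total after period 1: 4228 + 8940 + 6908 + 11182 + 13088 = 44346

44346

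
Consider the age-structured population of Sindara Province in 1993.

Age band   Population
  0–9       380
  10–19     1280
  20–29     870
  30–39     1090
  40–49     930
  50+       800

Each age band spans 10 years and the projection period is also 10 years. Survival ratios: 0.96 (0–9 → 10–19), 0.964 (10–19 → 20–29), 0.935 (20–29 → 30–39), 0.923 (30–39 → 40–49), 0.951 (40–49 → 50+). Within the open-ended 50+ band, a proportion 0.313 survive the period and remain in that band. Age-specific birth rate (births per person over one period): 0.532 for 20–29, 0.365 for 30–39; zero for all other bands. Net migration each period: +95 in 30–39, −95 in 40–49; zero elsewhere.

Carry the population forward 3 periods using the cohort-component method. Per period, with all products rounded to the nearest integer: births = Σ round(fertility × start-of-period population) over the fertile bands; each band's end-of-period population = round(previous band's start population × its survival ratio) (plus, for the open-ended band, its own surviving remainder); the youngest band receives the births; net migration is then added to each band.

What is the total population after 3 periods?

4959

Let band 1 be 0–9 through band 6 = 50+.
— Period 1 —
Births: 870 × 0.532 = 463  |  1090 × 0.365 = 398 — total 861
Band 2: 380 × 0.96 = 365
Band 3: 1280 × 0.964 = 1234
Band 4: 870 × 0.935 = 813
Band 5: 1090 × 0.923 = 1006
Band 6: 930 × 0.951 + 800 × 0.313 = 884 + 250 = 1134
Net migration: Band 4 + 95 → 908; Band 5 − 95 → 911
Population now: 0–9=861, 10–19=365, 20–29=1234, 30–39=908, 40–49=911, 50+=1134
— Period 2 —
Births: 1234 × 0.532 = 656  |  908 × 0.365 = 331 — total 987
Band 2: 861 × 0.96 = 827
Band 3: 365 × 0.964 = 352
Band 4: 1234 × 0.935 = 1154
Band 5: 908 × 0.923 = 838
Band 6: 911 × 0.951 + 1134 × 0.313 = 866 + 355 = 1221
Net migration: Band 4 + 95 → 1249; Band 5 − 95 → 743
Population now: 0–9=987, 10–19=827, 20–29=352, 30–39=1249, 40–49=743, 50+=1221
— Period 3 —
Births: 352 × 0.532 = 187  |  1249 × 0.365 = 456 — total 643
Band 2: 987 × 0.96 = 948
Band 3: 827 × 0.964 = 797
Band 4: 352 × 0.935 = 329
Band 5: 1249 × 0.923 = 1153
Band 6: 743 × 0.951 + 1221 × 0.313 = 707 + 382 = 1089
Net migration: Band 4 + 95 → 424; Band 5 − 95 → 1058
Population now: 0–9=643, 10–19=948, 20–29=797, 30–39=424, 40–49=1058, 50+=1089
Total after period 3: 643 + 948 + 797 + 424 + 1058 + 1089 = 4959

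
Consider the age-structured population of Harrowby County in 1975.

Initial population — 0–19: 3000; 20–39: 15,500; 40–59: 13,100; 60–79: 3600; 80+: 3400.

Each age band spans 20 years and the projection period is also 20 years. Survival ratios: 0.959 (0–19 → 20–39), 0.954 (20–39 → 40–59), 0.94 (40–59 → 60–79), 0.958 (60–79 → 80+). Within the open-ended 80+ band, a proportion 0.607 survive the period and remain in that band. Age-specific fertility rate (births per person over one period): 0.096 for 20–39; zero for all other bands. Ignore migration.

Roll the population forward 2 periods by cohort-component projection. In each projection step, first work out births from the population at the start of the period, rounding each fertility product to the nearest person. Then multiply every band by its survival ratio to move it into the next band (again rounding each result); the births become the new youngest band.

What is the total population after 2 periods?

33491

Numbering the bands 1..5 from youngest to oldest:
After projecting period 1:
Births: 15500 × 0.096 = 1488
Band 2: 3000 × 0.959 = 2877
Band 3: 15500 × 0.954 = 14787
Band 4: 13100 × 0.94 = 12314
Band 5: 3600 × 0.958 + 3400 × 0.607 = 3449 + 2064 = 5513
Giving 1488 / 2877 / 14787 / 12314 / 5513.
After projecting period 2:
Births: 2877 × 0.096 = 276
Band 2: 1488 × 0.959 = 1427
Band 3: 2877 × 0.954 = 2745
Band 4: 14787 × 0.94 = 13900
Band 5: 12314 × 0.958 + 5513 × 0.607 = 11797 + 3346 = 15143
Giving 276 / 1427 / 2745 / 13900 / 15143.
Total after period 2: 276 + 1427 + 2745 + 13900 + 15143 = 33491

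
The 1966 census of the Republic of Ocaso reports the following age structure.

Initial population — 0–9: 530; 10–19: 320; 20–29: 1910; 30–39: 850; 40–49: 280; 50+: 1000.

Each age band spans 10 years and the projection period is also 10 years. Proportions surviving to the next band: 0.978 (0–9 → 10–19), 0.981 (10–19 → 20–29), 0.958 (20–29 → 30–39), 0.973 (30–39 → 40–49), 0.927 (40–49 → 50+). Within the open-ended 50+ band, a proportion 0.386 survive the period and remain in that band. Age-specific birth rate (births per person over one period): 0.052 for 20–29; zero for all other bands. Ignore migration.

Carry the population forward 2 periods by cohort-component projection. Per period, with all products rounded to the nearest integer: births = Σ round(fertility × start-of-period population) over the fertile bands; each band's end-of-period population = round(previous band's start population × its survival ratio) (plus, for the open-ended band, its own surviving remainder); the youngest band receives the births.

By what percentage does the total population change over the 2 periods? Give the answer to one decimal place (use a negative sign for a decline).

-23.9

Let band 1 be 0–9 through band 6 = 50+.
Period 1.
Births: 1910 * 0.052 = 99
Band 2: 530 * 0.978 = 518
Band 3: 320 * 0.981 = 314
Band 4: 1910 * 0.958 = 1830
Band 5: 850 * 0.973 = 827
Band 6: 280 * 0.927 + 1000 * 0.386 = 260 + 386 = 646
Giving 99 / 518 / 314 / 1830 / 827 / 646.
Period 2.
Births: 314 * 0.052 = 16
Band 2: 99 * 0.978 = 97
Band 3: 518 * 0.981 = 508
Band 4: 314 * 0.958 = 301
Band 5: 1830 * 0.973 = 1781
Band 6: 827 * 0.927 + 646 * 0.386 = 767 + 249 = 1016
Giving 16 / 97 / 508 / 301 / 1781 / 1016.
Total: 4890 → 3719; change = -1171; percentage change = -23.9%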